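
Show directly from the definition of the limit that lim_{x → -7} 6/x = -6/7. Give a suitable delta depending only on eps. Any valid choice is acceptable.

delta = min(7/2, (49/12)eps)

Fix eps > 0. We seek delta > 0 such that 0 < |x + 7| < delta implies |6/x + 6/7| < eps.
|6/x + 6/7| = 6·|-7 − x|/(7·|x|) = 6|x + 7|/(7|x|).
Require delta ≤ 7/2 so that |x| > 7 − 7/2 = 7/2, hence 7|x| > 49/2.
Then |6/x + 6/7| < 6|x + 7|/(49/2), which is < eps when |x + 7| < (49/12)eps.
Take delta = min(7/2, (49/12)eps). Then 0 < |x + 7| < delta gives both |x + 7| < 7/2 and |x + 7| < (49/12)eps, so |6/x + 6/7| < eps.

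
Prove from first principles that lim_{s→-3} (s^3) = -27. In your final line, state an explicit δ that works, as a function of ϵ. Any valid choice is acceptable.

δ = min(1, ϵ/37)

Fix ϵ > 0. We seek δ > 0 with 0 < |s + 3| < δ ⇒ |s^3 + 27| < ϵ.
Factor: s^3 + 27 = (s + 3)(s^2 - 3s + 9), so |s^3 + 27| = |s + 3|·|s^2 - 3s + 9|.
Restrict δ ≤ 1. Then |s + 3| < 1 gives |s| < 4, so by the triangle inequality |s^2 - 3s + 9| ≤ 4^2 + 3·4 + 9 = 37.
Hence |s^3 + 27| ≤ 37|s + 3|, which is < ϵ once |s + 3| < ϵ/37.
Take δ = min(1, ϵ/37). If 0 < |s + 3| < δ then both bounds hold and |s^3 + 27| ≤ 37|s + 3| < 37·(ϵ/37) = ϵ.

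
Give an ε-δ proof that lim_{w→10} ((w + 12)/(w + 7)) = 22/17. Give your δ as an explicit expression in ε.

δ = min(17/2, (289/10)ε)

Let ε > 0. We want δ > 0 with 0 < |w − 10| < δ ⇒ |(w + 12)/(w + 7) − (22/17)| < ε.
Combining over a common denominator, (w + 12)/(w + 7) − (22/17) = [(w + 12)·17 − 22·(w + 7)] / [17·(w + 7)] = -5(w − 10) / (17(w + 7)).
So |(w + 12)/(w + 7) − (22/17)| = 5|w − 10| / (17·|w + 7|).
Require δ ≤ 17/2, so |w + 7| ≥ |17| − |w − 10| > 17 − 17/2 = 17/2.
Hence |(w + 12)/(w + 7) − (22/17)| < 5|w − 10|/(17·(17/2)) = (10/289)|w − 10|, which is < ε once |w − 10| < (289/10)ε.
Take δ = min(17/2, (289/10)ε). Then 0 < |w − 10| < δ forces both bounds, so |(w + 12)/(w + 7) − (22/17)| < ε.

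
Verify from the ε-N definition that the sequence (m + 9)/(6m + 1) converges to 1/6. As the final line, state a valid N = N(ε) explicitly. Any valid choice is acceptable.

Fix ε > 0. For m ≥ 1, |(m + 9)/(6m + 1) − (1/6)| = |53|/(6(6m + 1)) = 53/(6(6m + 1)).
Since 6m + 1 ≥ 6m for m ≥ 1, this is ≤ 53/(6·6m) = (53/36)/m.
So |(m + 9)/(6m + 1) − (1/6)| < ε whenever m > (53/36)/ε.
Take N = (53/36)/ε. If m > N then |(m + 9)/(6m + 1) − (1/6)| ≤ (53/36)/m < ε.

N = (53/36)/ε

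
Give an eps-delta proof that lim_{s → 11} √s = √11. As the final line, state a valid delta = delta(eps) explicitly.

Let eps > 0. We want delta > 0 such that 0 < |s − 11| < delta implies |√s − √11| < eps.
Multiplying by the conjugate, |√s − √11| = |s − 11|/(√s + √11).
Restrict delta ≤ 11 so that |s − 11| < 11 forces s > 0, and then √s + √11 > √11.
Hence |√s − √11| < |s − 11|/√11, which is < eps once |s − 11| < √11·eps.
Take delta = min(11, √11·eps). If 0 < |s − 11| < delta then s > 0 and |√s − √11| < |s − 11|/√11 < eps.

delta = min(11, √11·eps)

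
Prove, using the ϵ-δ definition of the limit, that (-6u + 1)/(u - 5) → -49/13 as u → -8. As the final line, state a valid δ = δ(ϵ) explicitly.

δ = min(13/2, (169/58)ϵ)

Fix ϵ > 0. We want δ > 0 with 0 < |u + 8| < δ ⇒ |(-6u + 1)/(u - 5) + 49/13| < ϵ.
Combining over a common denominator, (-6u + 1)/(u - 5) + 49/13 = [(-6u + 1)·(-13) − 49·(u - 5)] / [(-13)·(u - 5)] = 29(u + 8) / ((-13)(u - 5)).
So |(-6u + 1)/(u - 5) + 49/13| = 29|u + 8| / (13·|u − 5|).
Restrict δ ≤ 13/2. Then |u + 8| < 13/2 gives |u − 5| = |(u + 8) + (-13)| ≥ 13 − 13/2 = 13/2.
Hence |(-6u + 1)/(u - 5) + 49/13| < 29|u + 8|/(13·(13/2)) = (58/169)|u + 8|, which is < ϵ once |u + 8| < (169/58)ϵ.
Take δ = min(13/2, (169/58)ϵ). Then 0 < |u + 8| < δ forces both bounds, so |(-6u + 1)/(u - 5) + 49/13| < ϵ.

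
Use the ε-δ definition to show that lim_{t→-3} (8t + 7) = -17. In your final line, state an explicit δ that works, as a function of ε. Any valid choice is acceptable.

Let ε > 0. We need δ > 0 so that 0 < |t + 3| < δ implies |(8t + 7) + 17| < ε.
|(8t + 7) + 17| = |8t + 24| = 8|t + 3|.
Thus it suffices that |t + 3| < ε/8.
Choosing δ = ε/8 gives |(8t + 7) + 17| = 8|t + 3| < ε whenever |t + 3| < δ.

δ = ε/8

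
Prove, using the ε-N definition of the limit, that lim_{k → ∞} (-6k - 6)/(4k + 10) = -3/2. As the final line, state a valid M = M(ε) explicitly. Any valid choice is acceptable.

Let ε > 0. For k ≥ 1, |(-6k - 6)/(4k + 10) + 3/2| = |36|/(4(4k + 10)) = 36/(4(4k + 10)).
Since 4k + 10 ≥ 4k for k ≥ 1, this is ≤ 36/(4·4k) = (9/4)/k.
So |(-6k - 6)/(4k + 10) + 3/2| < ε whenever k > (9/4)/ε.
Take M = (9/4)/ε. If k > M then |(-6k - 6)/(4k + 10) + 3/2| ≤ (9/4)/k < ε.

M = (9/4)/ε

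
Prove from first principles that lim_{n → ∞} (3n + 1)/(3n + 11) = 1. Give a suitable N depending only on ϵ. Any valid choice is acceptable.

Let ϵ > 0 be given. For n ≥ 1, |(3n + 1)/(3n + 11) − 1| = |-30|/(3(3n + 11)) = 30/(3(3n + 11)).
Since 3n + 11 ≥ 3n for n ≥ 1, this is ≤ 30/(3·3n) = (10/3)/n.
So |(3n + 1)/(3n + 11) − 1| < ϵ whenever n > (10/3)/ϵ.
Take N = (10/3)/ϵ. If n > N then |(3n + 1)/(3n + 11) − 1| ≤ (10/3)/n < ϵ.

N = (10/3)/ϵ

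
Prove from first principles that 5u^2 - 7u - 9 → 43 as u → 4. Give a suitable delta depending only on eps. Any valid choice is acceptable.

Fix eps > 0. We want delta > 0 such that 0 < |u − 4| < delta implies |(5u^2 - 7u - 9) − 43| < eps.
(5u^2 - 7u - 9) − 43 = 5u^2 - 7u - 52 = (u − 4)(5u + 13).
So |(5u^2 - 7u - 9) − 43| = |u − 4|·|5u + 13|.
Require delta ≤ 1. Then |u − 4| < 1 gives |u| < 5, and by the triangle inequality |5u + 13| ≤ 5·5 + 13 = 38.
Hence |(5u^2 - 7u - 9) − 43| ≤ 38|u − 4| < eps provided |u − 4| < eps/38.
Choosing delta = min(1, eps/38) ensures both conditions, hence |(5u^2 - 7u - 9) − 43| < eps.

delta = min(1, eps/38)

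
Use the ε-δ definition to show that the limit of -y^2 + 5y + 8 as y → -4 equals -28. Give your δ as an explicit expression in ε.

Let ε > 0 be given. We want δ > 0 such that 0 < |y + 4| < δ implies |(-y^2 + 5y + 8) + 28| < ε.
(-y^2 + 5y + 8) + 28 = -y^2 + 5y + 36 = (y + 4)(-y + 9).
So |(-y^2 + 5y + 8) + 28| = |y + 4|·|-y + 9|.
Require δ ≤ 1. Then |y + 4| < 1 gives |y| < 5, and by the triangle inequality |-y + 9| ≤ 5 + 9 = 14.
Hence |(-y^2 + 5y + 8) + 28| ≤ 14|y + 4| < ε provided |y + 4| < ε/14.
Take δ = min(1, ε/14). Then 0 < |y + 4| < δ gives both |y + 4| < 1 and |y + 4| < ε/14, so |(-y^2 + 5y + 8) + 28| < ε.

δ = min(1, ε/14)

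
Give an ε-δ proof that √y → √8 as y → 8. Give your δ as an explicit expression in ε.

Fix ε > 0. We want δ > 0 such that 0 < |y − 8| < δ implies |√y − √8| < ε.
Rationalise: √y − √8 = (y − 8)/(√y + √8), so |√y − √8| = |y − 8|/(√y + √8).
Restrict δ ≤ 8 so that |y − 8| < 8 forces y > 0, and then √y + √8 > √8.
Hence |√y − √8| < |y − 8|/√8, which is < ε once |y − 8| < √8·ε.
Take δ = min(8, √8·ε). If 0 < |y − 8| < δ then y > 0 and |√y − √8| < |y − 8|/√8 < ε.

δ = min(8, √8·ε)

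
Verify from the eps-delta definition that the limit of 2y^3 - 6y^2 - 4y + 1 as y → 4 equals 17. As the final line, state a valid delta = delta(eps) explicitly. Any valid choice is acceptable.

Let eps > 0 be given. We want delta > 0 such that 0 < |y − 4| < delta implies |(2y^3 - 6y^2 - 4y + 1) − 17| < eps.
(2y^3 - 6y^2 - 4y + 1) − 17 = 2y^3 - 6y^2 - 4y - 16 = (y − 4)(2y^2 + 2y + 4).
So |(2y^3 - 6y^2 - 4y + 1) − 17| = |y − 4|·|2y^2 + 2y + 4|.
Require delta ≤ 2. Then |y − 4| < 2 gives |y| < 6, and by the triangle inequality |2y^2 + 2y + 4| ≤ 2·6^2 + 2·6 + 4 = 88.
Hence |(2y^3 - 6y^2 - 4y + 1) − 17| ≤ 88|y − 4| < eps provided |y − 4| < eps/88.
Choosing delta = min(2, eps/88) ensures both conditions, hence |(2y^3 - 6y^2 - 4y + 1) − 17| < eps.

delta = min(2, eps/88)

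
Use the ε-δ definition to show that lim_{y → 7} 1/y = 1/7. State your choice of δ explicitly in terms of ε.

δ = min(7/2, (49/2)ε)

Let ε > 0 be given. We seek δ > 0 such that 0 < |y − 7| < δ implies |1/y − (1/7)| < ε.
|1/y − (1/7)| = |7 − y|/(7·|y|) = |y − 7|/(7|y|).
Restrict δ ≤ 7/2. Then |y − 7| < 7/2 gives |y| > 7/2, so 7|y| > 49/2.
Then |1/y − (1/7)| < |y − 7|/(49/2), which is < ε when |y − 7| < (49/2)ε.
Take δ = min(7/2, (49/2)ε). Then 0 < |y − 7| < δ gives both |y − 7| < 7/2 and |y − 7| < (49/2)ε, so |1/y − (1/7)| < ε.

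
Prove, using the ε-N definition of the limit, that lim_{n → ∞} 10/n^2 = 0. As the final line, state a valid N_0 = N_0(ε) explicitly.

Suppose ε > 0. For n ≥ 1, |10/n^2 − 0| = 10/n^2.
10/n^2 < ε ⇔ n^2 > 10/ε ⇔ n > (10/ε)^{1/2}.
Take N_0 = (10/ε)^{1/2}. Then n > N_0 implies 10/n^2 < ε.

N_0 = (10/ε)^{1/2}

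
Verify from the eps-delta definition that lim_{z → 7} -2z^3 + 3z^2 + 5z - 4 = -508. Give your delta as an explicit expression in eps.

delta = min(1, eps/288)

Let eps > 0 be given. We want delta > 0 such that 0 < |z − 7| < delta implies |(-2z^3 + 3z^2 + 5z - 4) + 508| < eps.
(-2z^3 + 3z^2 + 5z - 4) + 508 = -2z^3 + 3z^2 + 5z + 504 = (z − 7)(-2z^2 - 11z - 72).
So |(-2z^3 + 3z^2 + 5z - 4) + 508| = |z − 7|·|-2z^2 - 11z - 72|.
Require delta ≤ 1. Then |z − 7| < 1 gives |z| < 8, and by the triangle inequality |-2z^2 - 11z - 72| ≤ 2·8^2 + 11·8 + 72 = 288.
Hence |(-2z^3 + 3z^2 + 5z - 4) + 508| ≤ 288|z − 7| < eps provided |z − 7| < eps/288.
Take delta = min(1, eps/288). Then 0 < |z − 7| < delta gives both |z − 7| < 1 and |z − 7| < eps/288, so |(-2z^3 + 3z^2 + 5z - 4) + 508| < eps.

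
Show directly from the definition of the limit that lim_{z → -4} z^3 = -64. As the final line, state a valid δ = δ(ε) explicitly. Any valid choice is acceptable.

δ = min(1, ε/61)

Let ε > 0. We seek δ > 0 with 0 < |z + 4| < δ ⇒ |z^3 + 64| < ε.
Factor: z^3 + 64 = (z + 4)(z^2 - 4z + 16), so |z^3 + 64| = |z + 4|·|z^2 - 4z + 16|.
Restrict δ ≤ 1. Then |z + 4| < 1 gives |z| < 5, so by the triangle inequality |z^2 - 4z + 16| ≤ 5^2 + 4·5 + 16 = 61.
Hence |z^3 + 64| ≤ 61|z + 4|, which is < ε once |z + 4| < ε/61.
Take δ = min(1, ε/61). If 0 < |z + 4| < δ then both bounds hold and |z^3 + 64| ≤ 61|z + 4| < 61·(ε/61) = ε.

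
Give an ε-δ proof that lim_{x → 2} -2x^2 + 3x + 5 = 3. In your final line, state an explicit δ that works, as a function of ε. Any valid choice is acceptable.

Let ε > 0 be given. We want δ > 0 such that 0 < |x − 2| < δ implies |(-2x^2 + 3x + 5) − 3| < ε.
(-2x^2 + 3x + 5) − 3 = -2x^2 + 3x + 2 = (x − 2)(-2x - 1).
So |(-2x^2 + 3x + 5) − 3| = |x − 2|·|-2x - 1|.
Require δ ≤ 1. Then |x − 2| < 1 gives |x| < 3, and by the triangle inequality |-2x - 1| ≤ 2·3 + 1 = 7.
Hence |(-2x^2 + 3x + 5) − 3| ≤ 7|x − 2| < ε provided |x − 2| < ε/7.
Choosing δ = min(1, ε/7) ensures both conditions, hence |(-2x^2 + 3x + 5) − 3| < ε.

δ = min(1, ε/7)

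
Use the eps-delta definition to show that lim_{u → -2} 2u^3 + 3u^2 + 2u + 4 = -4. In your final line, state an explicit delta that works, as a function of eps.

delta = min(1, eps/25)

Let eps > 0 be given. We want delta > 0 such that 0 < |u + 2| < delta implies |(2u^3 + 3u^2 + 2u + 4) + 4| < eps.
(2u^3 + 3u^2 + 2u + 4) + 4 = 2u^3 + 3u^2 + 2u + 8 = (u + 2)(2u^2 - u + 4).
So |(2u^3 + 3u^2 + 2u + 4) + 4| = |u + 2|·|2u^2 - u + 4|.
Require delta ≤ 1. Then |u + 2| < 1 gives |u| < 3, and by the triangle inequality |2u^2 - u + 4| ≤ 2·3^2 + 3 + 4 = 25.
Hence |(2u^3 + 3u^2 + 2u + 4) + 4| ≤ 25|u + 2| < eps provided |u + 2| < eps/25.
Take delta = min(1, eps/25). Then 0 < |u + 2| < delta gives both |u + 2| < 1 and |u + 2| < eps/25, so |(2u^3 + 3u^2 + 2u + 4) + 4| < eps.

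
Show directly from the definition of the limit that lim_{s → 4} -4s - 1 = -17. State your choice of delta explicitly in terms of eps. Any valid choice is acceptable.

delta = eps/4

Suppose eps > 0. We need delta > 0 so that 0 < |s − 4| < delta implies |(-4s - 1) + 17| < eps.
|(-4s - 1) + 17| = |-4s + 16| = 4|s − 4|.
So 4|s − 4| < eps exactly when |s − 4| < eps/4.
Choosing delta = eps/4 gives |(-4s - 1) + 17| = 4|s − 4| < eps whenever |s − 4| < delta.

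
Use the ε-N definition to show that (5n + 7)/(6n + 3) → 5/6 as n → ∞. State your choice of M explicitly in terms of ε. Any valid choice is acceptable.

Fix ε > 0. For n ≥ 1, |(5n + 7)/(6n + 3) − (5/6)| = |27|/(6(6n + 3)) = 27/(6(6n + 3)).
Since 6n + 3 ≥ 6n for n ≥ 1, this is ≤ 27/(6·6n) = (3/4)/n.
So |(5n + 7)/(6n + 3) − (5/6)| < ε whenever n > (3/4)/ε.
Take M = (3/4)/ε. If n > M then |(5n + 7)/(6n + 3) − (5/6)| ≤ (3/4)/n < ε.

M = (3/4)/ε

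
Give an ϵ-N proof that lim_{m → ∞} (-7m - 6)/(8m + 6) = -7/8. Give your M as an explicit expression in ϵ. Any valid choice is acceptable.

Let ϵ > 0 be given. For m ≥ 1, |(-7m - 6)/(8m + 6) + 7/8| = |-6|/(8(8m + 6)) = 6/(8(8m + 6)).
Since 8m + 6 ≥ 8m for m ≥ 1, this is ≤ 6/(8·8m) = (3/32)/m.
So |(-7m - 6)/(8m + 6) + 7/8| < ϵ whenever m > (3/32)/ϵ.
Take M = (3/32)/ϵ. If m > M then |(-7m - 6)/(8m + 6) + 7/8| ≤ (3/32)/m < ϵ.

M = (3/32)/ϵ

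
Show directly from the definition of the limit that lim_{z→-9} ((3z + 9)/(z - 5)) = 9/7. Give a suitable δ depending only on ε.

Fix ε > 0. We want δ > 0 with 0 < |z + 9| < δ ⇒ |(3z + 9)/(z - 5) − (9/7)| < ε.
Combining over a common denominator, (3z + 9)/(z - 5) − (9/7) = [(3z + 9)·(-14) − (-18)·(z - 5)] / [(-14)·(z - 5)] = -24(z + 9) / ((-14)(z - 5)).
So |(3z + 9)/(z - 5) − (9/7)| = 24|z + 9| / (14·|z − 5|).
Restrict δ ≤ 7. Then |z + 9| < 7 gives |z − 5| = |(z + 9) + (-14)| ≥ 14 − 7 = 7.
Hence |(3z + 9)/(z - 5) − (9/7)| < 24|z + 9|/(14·7) = (12/49)|z + 9|, which is < ε once |z + 9| < (49/12)ε.
Take δ = min(7, (49/12)ε). Then 0 < |z + 9| < δ forces both bounds, so |(3z + 9)/(z - 5) − (9/7)| < ε.

δ = min(7, (49/12)ε)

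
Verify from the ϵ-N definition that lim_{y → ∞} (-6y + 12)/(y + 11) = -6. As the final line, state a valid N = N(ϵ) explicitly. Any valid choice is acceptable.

Suppose ϵ > 0. We seek N > 0 such that y > N implies |(-6y + 12)/(y + 11) + 6| < ϵ.
(-6y + 12)/(y + 11) + 6 = ((-6y + 12) − (-6)(y + 11)) / ((y + 11)) = 78/((y + 11)).
For y > 0 we have y + 11 > y, so |(-6y + 12)/(y + 11) + 6| = 78/((y + 11)) < 78/(y) = 78/y.
Thus |(-6y + 12)/(y + 11) + 6| < ϵ whenever y > 78/ϵ.
Take N = 78/ϵ. If y > N then |(-6y + 12)/(y + 11) + 6| < 78/y < ϵ.

N = 78/ϵ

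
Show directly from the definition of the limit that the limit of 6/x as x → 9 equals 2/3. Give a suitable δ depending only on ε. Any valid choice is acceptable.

δ = min(9/2, (27/4)ε)

Let ε > 0 be given. We seek δ > 0 such that 0 < |x − 9| < δ implies |6/x − (2/3)| < ε.
|6/x − (2/3)| = 6·|9 − x|/(9·|x|) = 6|x − 9|/(9|x|).
Restrict δ ≤ 9/2. Then |x − 9| < 9/2 gives |x| > 9/2, so 9|x| > 81/2.
Then |6/x − (2/3)| < 6|x − 9|/(81/2), which is < ε when |x − 9| < (27/4)ε.
Take δ = min(9/2, (27/4)ε). Then 0 < |x − 9| < δ gives both |x − 9| < 9/2 and |x − 9| < (27/4)ε, so |6/x − (2/3)| < ε.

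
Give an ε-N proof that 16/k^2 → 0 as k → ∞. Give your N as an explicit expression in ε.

N = (16/ε)^{1/2}

Let ε > 0 be given. For k ≥ 1, |16/k^2 − 0| = 16/k^2.
16/k^2 < ε ⇔ k^2 > 16/ε ⇔ k > (16/ε)^{1/2}.
Take N = (16/ε)^{1/2}. Then k > N implies 16/k^2 < ε.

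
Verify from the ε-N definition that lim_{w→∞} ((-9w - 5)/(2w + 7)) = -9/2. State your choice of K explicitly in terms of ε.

K = (53/4)/ε

Let ε > 0 be given. We seek K > 0 such that w > K implies |(-9w - 5)/(2w + 7) + 9/2| < ε.
(-9w - 5)/(2w + 7) + 9/2 = (2(-9w - 5) − (-9)(2w + 7)) / (2(2w + 7)) = 53/(2(2w + 7)).
For w > 0 we have 2w + 7 > 2w, so |(-9w - 5)/(2w + 7) + 9/2| = 53/(2(2w + 7)) < 53/(2·2w) = (53/4)/w.
Thus |(-9w - 5)/(2w + 7) + 9/2| < ε whenever w > (53/4)/ε.
Take K = (53/4)/ε. If w > K then |(-9w - 5)/(2w + 7) + 9/2| < (53/4)/w < ε.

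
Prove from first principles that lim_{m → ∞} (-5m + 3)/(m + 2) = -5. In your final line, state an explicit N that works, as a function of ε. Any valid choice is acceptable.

Fix ε > 0. For m ≥ 1, |(-5m + 3)/(m + 2) + 5| = |13|/((m + 2)) = 13/((m + 2)).
Since m + 2 ≥ m for m ≥ 1, this is ≤ 13/(m) = 13/m.
So |(-5m + 3)/(m + 2) + 5| < ε whenever m > 13/ε.
Take N = 13/ε. If m > N then |(-5m + 3)/(m + 2) + 5| ≤ 13/m < ε.

N = 13/ε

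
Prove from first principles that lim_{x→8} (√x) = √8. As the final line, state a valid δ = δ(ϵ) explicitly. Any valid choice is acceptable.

Fix ϵ > 0. We want δ > 0 such that 0 < |x − 8| < δ implies |√x − √8| < ϵ.
Rationalise: √x − √8 = (x − 8)/(√x + √8), so |√x − √8| = |x − 8|/(√x + √8).
Restrict δ ≤ 8 so that |x − 8| < 8 forces x > 0, and then √x + √8 > √8.
Hence |√x − √8| < |x − 8|/√8, which is < ϵ once |x − 8| < √8·ϵ.
Take δ = min(8, √8·ϵ). If 0 < |x − 8| < δ then x > 0 and |√x − √8| < |x − 8|/√8 < ϵ.

δ = min(8, √8·ϵ)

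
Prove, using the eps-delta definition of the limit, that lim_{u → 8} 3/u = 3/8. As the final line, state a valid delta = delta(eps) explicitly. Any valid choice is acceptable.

delta = min(4, (32/3)eps)

Fix eps > 0. We seek delta > 0 such that 0 < |u − 8| < delta implies |3/u − (3/8)| < eps.
|3/u − (3/8)| = 3·|8 − u|/(8·|u|) = 3|u − 8|/(8|u|).
Restrict delta ≤ 4. Then |u − 8| < 4 gives |u| > 4, so 8|u| > 32.
Then |3/u − (3/8)| < 3|u − 8|/32, which is < eps when |u − 8| < (32/3)eps.
Take delta = min(4, (32/3)eps). Then 0 < |u − 8| < delta gives both |u − 8| < 4 and |u − 8| < (32/3)eps, so |3/u − (3/8)| < eps.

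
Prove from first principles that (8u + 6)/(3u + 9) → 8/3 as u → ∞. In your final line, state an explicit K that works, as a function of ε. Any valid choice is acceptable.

Let ε > 0 be given. We seek K > 0 such that u > K implies |(8u + 6)/(3u + 9) − (8/3)| < ε.
(8u + 6)/(3u + 9) − (8/3) = (3(8u + 6) − 8(3u + 9)) / (3(3u + 9)) = -54/(3(3u + 9)).
For u > 0 we have 3u + 9 > 3u, so |(8u + 6)/(3u + 9) − (8/3)| = 54/(3(3u + 9)) < 54/(3·3u) = 6/u.
Thus |(8u + 6)/(3u + 9) − (8/3)| < ε whenever u > 6/ε.
Take K = 6/ε. If u > K then |(8u + 6)/(3u + 9) − (8/3)| < 6/u < ε.

K = 6/ε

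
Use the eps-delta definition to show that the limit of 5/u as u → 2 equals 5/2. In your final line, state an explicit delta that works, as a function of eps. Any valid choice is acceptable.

delta = min(1, (2/5)eps)

Fix eps > 0. We seek delta > 0 such that 0 < |u − 2| < delta implies |5/u − (5/2)| < eps.
|5/u − (5/2)| = 5·|2 − u|/(2·|u|) = 5|u − 2|/(2|u|).
Require delta ≤ 1 so that |u| > 2 − 1 = 1, hence 2|u| > 2.
Then |5/u − (5/2)| < 5|u − 2|/2, which is < eps when |u − 2| < (2/5)eps.
Take delta = min(1, (2/5)eps). Then 0 < |u − 2| < delta gives both |u − 2| < 1 and |u − 2| < (2/5)eps, so |5/u − (5/2)| < eps.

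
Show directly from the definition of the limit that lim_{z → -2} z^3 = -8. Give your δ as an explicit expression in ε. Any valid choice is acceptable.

Let ε > 0 be given. We seek δ > 0 with 0 < |z + 2| < δ ⇒ |z^3 + 8| < ε.
Factor: z^3 + 8 = (z + 2)(z^2 - 2z + 4), so |z^3 + 8| = |z + 2|·|z^2 - 2z + 4|.
Restrict δ ≤ 2. Then |z + 2| < 2 gives |z| < 4, so by the triangle inequality |z^2 - 2z + 4| ≤ 4^2 + 2·4 + 4 = 28.
Hence |z^3 + 8| ≤ 28|z + 2|, which is < ε once |z + 2| < ε/28.
Take δ = min(2, ε/28). If 0 < |z + 2| < δ then both bounds hold and |z^3 + 8| ≤ 28|z + 2| < 28·(ε/28) = ε.

δ = min(2, ε/28)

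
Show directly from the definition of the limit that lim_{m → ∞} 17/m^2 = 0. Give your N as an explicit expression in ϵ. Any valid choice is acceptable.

N = (17/ϵ)^{1/2}

Suppose ϵ > 0. For m ≥ 1, |17/m^2 − 0| = 17/m^2.
17/m^2 < ϵ ⇔ m^2 > 17/ϵ ⇔ m > (17/ϵ)^{1/2}.
Take N = (17/ϵ)^{1/2}. Then m > N implies 17/m^2 < ϵ.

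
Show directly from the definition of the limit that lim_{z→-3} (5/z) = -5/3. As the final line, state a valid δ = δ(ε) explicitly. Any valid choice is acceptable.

Let ε > 0. We seek δ > 0 such that 0 < |z + 3| < δ implies |5/z + 5/3| < ε.
|5/z + 5/3| = 5·|-3 − z|/(3·|z|) = 5|z + 3|/(3|z|).
Require δ ≤ 3/2 so that |z| > 3 − 3/2 = 3/2, hence 3|z| > 9/2.
Then |5/z + 5/3| < 5|z + 3|/(9/2), which is < ε when |z + 3| < (9/10)ε.
Take δ = min(3/2, (9/10)ε). Then 0 < |z + 3| < δ gives both |z + 3| < 3/2 and |z + 3| < (9/10)ε, so |5/z + 5/3| < ε.

δ = min(3/2, (9/10)ε)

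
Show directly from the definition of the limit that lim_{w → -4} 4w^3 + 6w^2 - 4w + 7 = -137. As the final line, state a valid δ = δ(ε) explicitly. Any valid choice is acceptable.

δ = min(1, ε/186)

Fix ε > 0. We want δ > 0 such that 0 < |w + 4| < δ implies |(4w^3 + 6w^2 - 4w + 7) + 137| < ε.
(4w^3 + 6w^2 - 4w + 7) + 137 = 4w^3 + 6w^2 - 4w + 144 = (w + 4)(4w^2 - 10w + 36).
So |(4w^3 + 6w^2 - 4w + 7) + 137| = |w + 4|·|4w^2 - 10w + 36|.
Require δ ≤ 1. Then |w + 4| < 1 gives |w| < 5, and by the triangle inequality |4w^2 - 10w + 36| ≤ 4·5^2 + 10·5 + 36 = 186.
Hence |(4w^3 + 6w^2 - 4w + 7) + 137| ≤ 186|w + 4| < ε provided |w + 4| < ε/186.
Take δ = min(1, ε/186). Then 0 < |w + 4| < δ gives both |w + 4| < 1 and |w + 4| < ε/186, so |(4w^3 + 6w^2 - 4w + 7) + 137| < ε.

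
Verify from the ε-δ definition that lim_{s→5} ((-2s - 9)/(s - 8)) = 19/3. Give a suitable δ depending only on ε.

Suppose ε > 0. We want δ > 0 with 0 < |s − 5| < δ ⇒ |(-2s - 9)/(s - 8) − (19/3)| < ε.
Combining over a common denominator, (-2s - 9)/(s - 8) − (19/3) = [(-2s - 9)·(-3) − (-19)·(s - 8)] / [(-3)·(s - 8)] = 25(s − 5) / ((-3)(s - 8)).
So |(-2s - 9)/(s - 8) − (19/3)| = 25|s − 5| / (3·|s − 8|).
Require δ ≤ 3/2, so |s − 8| ≥ |-3| − |s − 5| > 3 − 3/2 = 3/2.
Hence |(-2s - 9)/(s - 8) − (19/3)| < 25|s − 5|/(3·(3/2)) = (50/9)|s − 5|, which is < ε once |s − 5| < (9/50)ε.
Take δ = min(3/2, (9/50)ε). Then 0 < |s − 5| < δ forces both bounds, so |(-2s - 9)/(s - 8) − (19/3)| < ε.

δ = min(3/2, (9/50)ε)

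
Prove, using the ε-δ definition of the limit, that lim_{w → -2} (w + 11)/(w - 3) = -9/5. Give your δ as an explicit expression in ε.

δ = min(5/2, (25/28)ε)

Fix ε > 0. We want δ > 0 with 0 < |w + 2| < δ ⇒ |(w + 11)/(w - 3) + 9/5| < ε.
Combining over a common denominator, (w + 11)/(w - 3) + 9/5 = [(w + 11)·(-5) − 9·(w - 3)] / [(-5)·(w - 3)] = -14(w + 2) / ((-5)(w - 3)).
So |(w + 11)/(w - 3) + 9/5| = 14|w + 2| / (5·|w − 3|).
Require δ ≤ 5/2, so |w − 3| ≥ |-5| − |w + 2| > 5 − 5/2 = 5/2.
Hence |(w + 11)/(w - 3) + 9/5| < 14|w + 2|/(5·(5/2)) = (28/25)|w + 2|, which is < ε once |w + 2| < (25/28)ε.
Take δ = min(5/2, (25/28)ε). Then 0 < |w + 2| < δ forces both bounds, so |(w + 11)/(w - 3) + 9/5| < ε.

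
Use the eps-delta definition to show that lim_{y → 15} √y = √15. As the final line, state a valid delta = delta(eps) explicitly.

delta = min(15, √15·eps)

Let eps > 0 be given. We want delta > 0 such that 0 < |y − 15| < delta implies |√y − √15| < eps.
Multiplying by the conjugate, |√y − √15| = |y − 15|/(√y + √15).
Restrict delta ≤ 15 so that |y − 15| < 15 forces y > 0, and then √y + √15 > √15.
Hence |√y − √15| < |y − 15|/√15, which is < eps once |y − 15| < √15·eps.
Take delta = min(15, √15·eps). If 0 < |y − 15| < delta then y > 0 and |√y − √15| < |y − 15|/√15 < eps.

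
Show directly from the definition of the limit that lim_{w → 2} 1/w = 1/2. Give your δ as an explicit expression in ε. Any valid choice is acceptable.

Fix ε > 0. We seek δ > 0 such that 0 < |w − 2| < δ implies |1/w − (1/2)| < ε.
|1/w − (1/2)| = |2 − w|/(2·|w|) = |w − 2|/(2|w|).
Restrict δ ≤ 1. Then |w − 2| < 1 gives |w| > 1, so 2|w| > 2.
Then |1/w − (1/2)| < |w − 2|/2, which is < ε when |w − 2| < 2ε.
Take δ = min(1, 2ε). Then 0 < |w − 2| < δ gives both |w − 2| < 1 and |w − 2| < 2ε, so |1/w − (1/2)| < ε.

δ = min(1, 2ε)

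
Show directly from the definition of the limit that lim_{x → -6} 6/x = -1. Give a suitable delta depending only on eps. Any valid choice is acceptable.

delta = min(3, 3eps)

Let eps > 0. We seek delta > 0 such that 0 < |x + 6| < delta implies |6/x + 1| < eps.
|6/x + 1| = 6·|-6 − x|/(6·|x|) = 6|x + 6|/(6|x|).
Restrict delta ≤ 3. Then |x + 6| < 3 gives |x| > 3, so 6|x| > 18.
Then |6/x + 1| < 6|x + 6|/18, which is < eps when |x + 6| < 3eps.
Take delta = min(3, 3eps). Then 0 < |x + 6| < delta gives both |x + 6| < 3 and |x + 6| < 3eps, so |6/x + 1| < eps.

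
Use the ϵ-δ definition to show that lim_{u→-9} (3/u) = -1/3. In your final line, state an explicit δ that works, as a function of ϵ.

δ = min(9/2, (27/2)ϵ)

Suppose ϵ > 0. We seek δ > 0 such that 0 < |u + 9| < δ implies |3/u + 1/3| < ϵ.
|3/u + 1/3| = 3·|-9 − u|/(9·|u|) = 3|u + 9|/(9|u|).
Restrict δ ≤ 9/2. Then |u + 9| < 9/2 gives |u| > 9/2, so 9|u| > 81/2.
Then |3/u + 1/3| < 3|u + 9|/(81/2), which is < ϵ when |u + 9| < (27/2)ϵ.
Take δ = min(9/2, (27/2)ϵ). Then 0 < |u + 9| < δ gives both |u + 9| < 9/2 and |u + 9| < (27/2)ϵ, so |3/u + 1/3| < ϵ.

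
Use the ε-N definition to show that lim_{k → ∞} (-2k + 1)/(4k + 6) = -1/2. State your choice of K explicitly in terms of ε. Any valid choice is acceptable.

K = 1/ε

Suppose ε > 0. For k ≥ 1, |(-2k + 1)/(4k + 6) + 1/2| = |16|/(4(4k + 6)) = 16/(4(4k + 6)).
Since 4k + 6 ≥ 4k for k ≥ 1, this is ≤ 16/(4·4k) = 1/k.
So |(-2k + 1)/(4k + 6) + 1/2| < ε whenever k > 1/ε.
Take K = 1/ε. If k > K then |(-2k + 1)/(4k + 6) + 1/2| ≤ 1/k < ε.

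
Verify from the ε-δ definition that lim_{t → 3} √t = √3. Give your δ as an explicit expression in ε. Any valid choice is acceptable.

Suppose ε > 0. We want δ > 0 such that 0 < |t − 3| < δ implies |√t − √3| < ε.
Multiplying by the conjugate, |√t − √3| = |t − 3|/(√t + √3).
Restrict δ ≤ 3 so that |t − 3| < 3 forces t > 0, and then √t + √3 > √3.
Hence |√t − √3| < |t − 3|/√3, which is < ε once |t − 3| < √3·ε.
Take δ = min(3, √3·ε). If 0 < |t − 3| < δ then t > 0 and |√t − √3| < |t − 3|/√3 < ε.

δ = min(3, √3·ε)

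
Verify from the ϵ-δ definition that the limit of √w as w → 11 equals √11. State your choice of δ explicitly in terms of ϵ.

Let ϵ > 0 be given. We want δ > 0 such that 0 < |w − 11| < δ implies |√w − √11| < ϵ.
Multiplying by the conjugate, |√w − √11| = |w − 11|/(√w + √11).
Restrict δ ≤ 11 so that |w − 11| < 11 forces w > 0, and then √w + √11 > √11.
Hence |√w − √11| < |w − 11|/√11, which is < ϵ once |w − 11| < √11·ϵ.
Take δ = min(11, √11·ϵ). If 0 < |w − 11| < δ then w > 0 and |√w − √11| < |w − 11|/√11 < ϵ.

δ = min(11, √11·ϵ)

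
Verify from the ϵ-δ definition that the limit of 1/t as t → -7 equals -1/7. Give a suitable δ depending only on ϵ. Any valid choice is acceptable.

δ = min(7/2, (49/2)ϵ)

Suppose ϵ > 0. We seek δ > 0 such that 0 < |t + 7| < δ implies |1/t + 1/7| < ϵ.
|1/t + 1/7| = |-7 − t|/(7·|t|) = |t + 7|/(7|t|).
Restrict δ ≤ 7/2. Then |t + 7| < 7/2 gives |t| > 7/2, so 7|t| > 49/2.
Then |1/t + 1/7| < |t + 7|/(49/2), which is < ϵ when |t + 7| < (49/2)ϵ.
Take δ = min(7/2, (49/2)ϵ). Then 0 < |t + 7| < δ gives both |t + 7| < 7/2 and |t + 7| < (49/2)ϵ, so |1/t + 1/7| < ϵ.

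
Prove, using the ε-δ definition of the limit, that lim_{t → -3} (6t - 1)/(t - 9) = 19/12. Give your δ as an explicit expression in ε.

δ = min(6, (72/53)ε)

Let ε > 0. We want δ > 0 with 0 < |t + 3| < δ ⇒ |(6t - 1)/(t - 9) − (19/12)| < ε.
Combining over a common denominator, (6t - 1)/(t - 9) − (19/12) = [(6t - 1)·(-12) − (-19)·(t - 9)] / [(-12)·(t - 9)] = -53(t + 3) / ((-12)(t - 9)).
So |(6t - 1)/(t - 9) − (19/12)| = 53|t + 3| / (12·|t − 9|).
Restrict δ ≤ 6. Then |t + 3| < 6 gives |t − 9| = |(t + 3) + (-12)| ≥ 12 − 6 = 6.
Hence |(6t - 1)/(t - 9) − (19/12)| < 53|t + 3|/(12·6) = (53/72)|t + 3|, which is < ε once |t + 3| < (72/53)ε.
Take δ = min(6, (72/53)ε). Then 0 < |t + 3| < δ forces both bounds, so |(6t - 1)/(t - 9) − (19/12)| < ε.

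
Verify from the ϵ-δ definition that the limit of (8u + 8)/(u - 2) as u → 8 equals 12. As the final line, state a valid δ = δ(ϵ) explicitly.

Suppose ϵ > 0. We want δ > 0 with 0 < |u − 8| < δ ⇒ |(8u + 8)/(u - 2) − 12| < ϵ.
Combining over a common denominator, (8u + 8)/(u - 2) − 12 = [(8u + 8)·6 − 72·(u - 2)] / [6·(u - 2)] = -24(u − 8) / (6(u - 2)).
So |(8u + 8)/(u - 2) − 12| = 24|u − 8| / (6·|u − 2|).
Require δ ≤ 3, so |u − 2| ≥ |6| − |u − 8| > 6 − 3 = 3.
Hence |(8u + 8)/(u - 2) − 12| < 24|u − 8|/(6·3) = (4/3)|u − 8|, which is < ϵ once |u − 8| < (3/4)ϵ.
Take δ = min(3, (3/4)ϵ). Then 0 < |u − 8| < δ forces both bounds, so |(8u + 8)/(u - 2) − 12| < ϵ.

δ = min(3, (3/4)ϵ)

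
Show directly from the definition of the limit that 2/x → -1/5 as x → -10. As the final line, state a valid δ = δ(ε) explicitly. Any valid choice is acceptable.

δ = min(5, 25ε)

Suppose ε > 0. We seek δ > 0 such that 0 < |x + 10| < δ implies |2/x + 1/5| < ε.
|2/x + 1/5| = 2·|-10 − x|/(10·|x|) = 2|x + 10|/(10|x|).
Require δ ≤ 5 so that |x| > 10 − 5 = 5, hence 10|x| > 50.
Then |2/x + 1/5| < 2|x + 10|/50, which is < ε when |x + 10| < 25ε.
Take δ = min(5, 25ε). Then 0 < |x + 10| < δ gives both |x + 10| < 5 and |x + 10| < 25ε, so |2/x + 1/5| < ε.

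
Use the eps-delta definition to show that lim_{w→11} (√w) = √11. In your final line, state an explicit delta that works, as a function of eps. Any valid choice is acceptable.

delta = min(11, √11·eps)

Let eps > 0. We want delta > 0 such that 0 < |w − 11| < delta implies |√w − √11| < eps.
Rationalise: √w − √11 = (w − 11)/(√w + √11), so |√w − √11| = |w − 11|/(√w + √11).
Restrict delta ≤ 11 so that |w − 11| < 11 forces w > 0, and then √w + √11 > √11.
Hence |√w − √11| < |w − 11|/√11, which is < eps once |w − 11| < √11·eps.
Take delta = min(11, √11·eps). If 0 < |w − 11| < delta then w > 0 and |√w − √11| < |w − 11|/√11 < eps.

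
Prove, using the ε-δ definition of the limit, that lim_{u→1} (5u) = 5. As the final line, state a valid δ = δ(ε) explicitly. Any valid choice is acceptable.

Fix ε > 0. We need δ > 0 so that 0 < |u − 1| < δ implies |(5u) − 5| < ε.
|(5u) − 5| = |5u - 5| = 5|u − 1|.
Thus it suffices that |u − 1| < ε/5.
Choosing δ = ε/5 gives |(5u) − 5| = 5|u − 1| < ε whenever |u − 1| < δ.

δ = ε/5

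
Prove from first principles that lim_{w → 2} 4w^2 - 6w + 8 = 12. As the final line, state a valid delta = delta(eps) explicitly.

Let eps > 0 be given. We want delta > 0 such that 0 < |w − 2| < delta implies |(4w^2 - 6w + 8) − 12| < eps.
(4w^2 - 6w + 8) − 12 = 4w^2 - 6w - 4 = (w − 2)(4w + 2).
So |(4w^2 - 6w + 8) − 12| = |w − 2|·|4w + 2|.
Require delta ≤ 1. Then |w − 2| < 1 gives |w| < 3, and by the triangle inequality |4w + 2| ≤ 4·3 + 2 = 14.
Hence |(4w^2 - 6w + 8) − 12| ≤ 14|w − 2| < eps provided |w − 2| < eps/14.
Take delta = min(1, eps/14). Then 0 < |w − 2| < delta gives both |w − 2| < 1 and |w − 2| < eps/14, so |(4w^2 - 6w + 8) − 12| < eps.

delta = min(1, eps/14)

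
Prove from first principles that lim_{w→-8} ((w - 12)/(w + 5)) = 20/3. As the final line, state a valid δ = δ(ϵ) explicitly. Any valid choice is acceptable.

δ = min(3/2, (9/34)ϵ)

Let ϵ > 0 be given. We want δ > 0 with 0 < |w + 8| < δ ⇒ |(w - 12)/(w + 5) − (20/3)| < ϵ.
Combining over a common denominator, (w - 12)/(w + 5) − (20/3) = [(w - 12)·(-3) − (-20)·(w + 5)] / [(-3)·(w + 5)] = 17(w + 8) / ((-3)(w + 5)).
So |(w - 12)/(w + 5) − (20/3)| = 17|w + 8| / (3·|w + 5|).
Require δ ≤ 3/2, so |w + 5| ≥ |-3| − |w + 8| > 3 − 3/2 = 3/2.
Hence |(w - 12)/(w + 5) − (20/3)| < 17|w + 8|/(3·(3/2)) = (34/9)|w + 8|, which is < ϵ once |w + 8| < (9/34)ϵ.
Take δ = min(3/2, (9/34)ϵ). Then 0 < |w + 8| < δ forces both bounds, so |(w - 12)/(w + 5) − (20/3)| < ϵ.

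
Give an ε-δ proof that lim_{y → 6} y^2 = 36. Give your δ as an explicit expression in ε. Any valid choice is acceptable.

δ = min(2, ε/14)

Fix ε > 0. We seek δ > 0 with 0 < |y − 6| < δ ⇒ |y^2 − 36| < ε.
Factor: y^2 − 36 = (y − 6)(y + 6), so |y^2 − 36| = |y − 6|·|y + 6|.
Impose δ ≤ 2 so that |y| < 8; then |y + 6| ≤ 14.
Hence |y^2 − 36| ≤ 14|y − 6|, which is < ε once |y − 6| < ε/14.
Take δ = min(2, ε/14). If 0 < |y − 6| < δ then both bounds hold and |y^2 − 36| ≤ 14|y − 6| < 14·(ε/14) = ε.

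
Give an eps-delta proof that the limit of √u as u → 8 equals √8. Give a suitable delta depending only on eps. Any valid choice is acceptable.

delta = min(8, √8·eps)

Let eps > 0 be given. We want delta > 0 such that 0 < |u − 8| < delta implies |√u − √8| < eps.
Rationalise: √u − √8 = (u − 8)/(√u + √8), so |√u − √8| = |u − 8|/(√u + √8).
Restrict delta ≤ 8 so that |u − 8| < 8 forces u > 0, and then √u + √8 > √8.
Hence |√u − √8| < |u − 8|/√8, which is < eps once |u − 8| < √8·eps.
Take delta = min(8, √8·eps). If 0 < |u − 8| < delta then u > 0 and |√u − √8| < |u − 8|/√8 < eps.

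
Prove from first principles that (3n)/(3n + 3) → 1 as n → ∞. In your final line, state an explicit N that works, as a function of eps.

N = 1/eps

Suppose eps > 0. For n ≥ 1, |(3n)/(3n + 3) − 1| = |-9|/(3(3n + 3)) = 9/(3(3n + 3)).
Since 3n + 3 ≥ 3n for n ≥ 1, this is ≤ 9/(3·3n) = 1/n.
So |(3n)/(3n + 3) − 1| < eps whenever n > 1/eps.
Take N = 1/eps. If n > N then |(3n)/(3n + 3) − 1| ≤ 1/n < eps.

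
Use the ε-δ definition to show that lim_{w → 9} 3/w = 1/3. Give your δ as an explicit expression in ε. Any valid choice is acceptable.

δ = min(9/2, (27/2)ε)

Fix ε > 0. We seek δ > 0 such that 0 < |w − 9| < δ implies |3/w − (1/3)| < ε.
|3/w − (1/3)| = 3·|9 − w|/(9·|w|) = 3|w − 9|/(9|w|).
Restrict δ ≤ 9/2. Then |w − 9| < 9/2 gives |w| > 9/2, so 9|w| > 81/2.
Then |3/w − (1/3)| < 3|w − 9|/(81/2), which is < ε when |w − 9| < (27/2)ε.
Take δ = min(9/2, (27/2)ε). Then 0 < |w − 9| < δ gives both |w − 9| < 9/2 and |w − 9| < (27/2)ε, so |3/w − (1/3)| < ε.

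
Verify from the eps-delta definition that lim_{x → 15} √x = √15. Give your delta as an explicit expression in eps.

delta = min(15, √15·eps)

Suppose eps > 0. We want delta > 0 such that 0 < |x − 15| < delta implies |√x − √15| < eps.
Rationalise: √x − √15 = (x − 15)/(√x + √15), so |√x − √15| = |x − 15|/(√x + √15).
Restrict delta ≤ 15 so that |x − 15| < 15 forces x > 0, and then √x + √15 > √15.
Hence |√x − √15| < |x − 15|/√15, which is < eps once |x − 15| < √15·eps.
Take delta = min(15, √15·eps). If 0 < |x − 15| < delta then x > 0 and |√x − √15| < |x − 15|/√15 < eps.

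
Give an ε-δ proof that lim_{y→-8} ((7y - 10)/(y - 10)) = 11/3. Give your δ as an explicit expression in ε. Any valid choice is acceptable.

Let ε > 0 be given. We want δ > 0 with 0 < |y + 8| < δ ⇒ |(7y - 10)/(y - 10) − (11/3)| < ε.
Combining over a common denominator, (7y - 10)/(y - 10) − (11/3) = [(7y - 10)·(-18) − (-66)·(y - 10)] / [(-18)·(y - 10)] = -60(y + 8) / ((-18)(y - 10)).
So |(7y - 10)/(y - 10) − (11/3)| = 60|y + 8| / (18·|y − 10|).
Restrict δ ≤ 9. Then |y + 8| < 9 gives |y − 10| = |(y + 8) + (-18)| ≥ 18 − 9 = 9.
Hence |(7y - 10)/(y - 10) − (11/3)| < 60|y + 8|/(18·9) = (10/27)|y + 8|, which is < ε once |y + 8| < (27/10)ε.
Take δ = min(9, (27/10)ε). Then 0 < |y + 8| < δ forces both bounds, so |(7y - 10)/(y - 10) − (11/3)| < ε.

δ = min(9, (27/10)ε)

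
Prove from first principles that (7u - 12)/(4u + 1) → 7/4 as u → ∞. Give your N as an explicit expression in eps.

N = (55/16)/eps

Let eps > 0 be given. We seek N > 0 such that u > N implies |(7u - 12)/(4u + 1) − (7/4)| < eps.
(7u - 12)/(4u + 1) − (7/4) = (4(7u - 12) − 7(4u + 1)) / (4(4u + 1)) = -55/(4(4u + 1)).
For u > 0 we have 4u + 1 > 4u, so |(7u - 12)/(4u + 1) − (7/4)| = 55/(4(4u + 1)) < 55/(4·4u) = (55/16)/u.
Thus |(7u - 12)/(4u + 1) − (7/4)| < eps whenever u > (55/16)/eps.
Take N = (55/16)/eps. If u > N then |(7u - 12)/(4u + 1) − (7/4)| < (55/16)/u < eps.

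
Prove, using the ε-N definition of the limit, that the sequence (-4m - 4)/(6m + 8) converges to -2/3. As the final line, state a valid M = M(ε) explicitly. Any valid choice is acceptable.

M = (2/9)/ε

Fix ε > 0. For m ≥ 1, |(-4m - 4)/(6m + 8) + 2/3| = |8|/(6(6m + 8)) = 8/(6(6m + 8)).
Since 6m + 8 ≥ 6m for m ≥ 1, this is ≤ 8/(6·6m) = (2/9)/m.
So |(-4m - 4)/(6m + 8) + 2/3| < ε whenever m > (2/9)/ε.
Take M = (2/9)/ε. If m > M then |(-4m - 4)/(6m + 8) + 2/3| ≤ (2/9)/m < ε.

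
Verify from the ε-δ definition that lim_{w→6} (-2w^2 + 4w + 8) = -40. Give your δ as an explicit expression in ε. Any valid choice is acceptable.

δ = min(1, ε/22)

Fix ε > 0. We want δ > 0 such that 0 < |w − 6| < δ implies |(-2w^2 + 4w + 8) + 40| < ε.
(-2w^2 + 4w + 8) + 40 = -2w^2 + 4w + 48 = (w − 6)(-2w - 8).
So |(-2w^2 + 4w + 8) + 40| = |w − 6|·|-2w - 8|.
Assume first that |w − 6| < 1, so |w| < 7. Then |-2w - 8| ≤ 2·7 + 8 = 22.
Hence |(-2w^2 + 4w + 8) + 40| ≤ 22|w − 6| < ε provided |w − 6| < ε/22.
Choosing δ = min(1, ε/22) ensures both conditions, hence |(-2w^2 + 4w + 8) + 40| < ε.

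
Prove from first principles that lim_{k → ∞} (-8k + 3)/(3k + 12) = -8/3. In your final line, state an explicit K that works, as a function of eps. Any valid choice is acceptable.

K = (35/3)/eps

Let eps > 0 be given. For k ≥ 1, |(-8k + 3)/(3k + 12) + 8/3| = |105|/(3(3k + 12)) = 105/(3(3k + 12)).
Since 3k + 12 ≥ 3k for k ≥ 1, this is ≤ 105/(3·3k) = (35/3)/k.
So |(-8k + 3)/(3k + 12) + 8/3| < eps whenever k > (35/3)/eps.
Take K = (35/3)/eps. If k > K then |(-8k + 3)/(3k + 12) + 8/3| ≤ (35/3)/k < eps.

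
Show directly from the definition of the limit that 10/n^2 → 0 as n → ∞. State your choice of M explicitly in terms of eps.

Let eps > 0. For n ≥ 1, |10/n^2 − 0| = 10/n^2.
10/n^2 < eps ⇔ n^2 > 10/eps ⇔ n > (10/eps)^{1/2}.
Take M = (10/eps)^{1/2}. Then n > M implies 10/n^2 < eps.

M = (10/eps)^{1/2}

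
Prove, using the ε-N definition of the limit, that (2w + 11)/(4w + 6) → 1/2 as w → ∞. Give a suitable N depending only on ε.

Fix ε > 0. We seek N > 0 such that w > N implies |(2w + 11)/(4w + 6) − (1/2)| < ε.
(2w + 11)/(4w + 6) − (1/2) = (4(2w + 11) − 2(4w + 6)) / (4(4w + 6)) = 32/(4(4w + 6)).
For w > 0 we have 4w + 6 > 4w, so |(2w + 11)/(4w + 6) − (1/2)| = 32/(4(4w + 6)) < 32/(4·4w) = 2/w.
Thus |(2w + 11)/(4w + 6) − (1/2)| < ε whenever w > 2/ε.
Take N = 2/ε. If w > N then |(2w + 11)/(4w + 6) − (1/2)| < 2/w < ε.

N = 2/ε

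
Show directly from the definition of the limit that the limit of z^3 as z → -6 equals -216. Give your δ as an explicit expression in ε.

Fix ε > 0. We seek δ > 0 with 0 < |z + 6| < δ ⇒ |z^3 + 216| < ε.
Factor: z^3 + 216 = (z + 6)(z^2 - 6z + 36), so |z^3 + 216| = |z + 6|·|z^2 - 6z + 36|.
Restrict δ ≤ 2. Then |z + 6| < 2 gives |z| < 8, so by the triangle inequality |z^2 - 6z + 36| ≤ 8^2 + 6·8 + 36 = 148.
Hence |z^3 + 216| ≤ 148|z + 6|, which is < ε once |z + 6| < ε/148.
Take δ = min(2, ε/148). If 0 < |z + 6| < δ then both bounds hold and |z^3 + 216| ≤ 148|z + 6| < 148·(ε/148) = ε.

δ = min(2, ε/148)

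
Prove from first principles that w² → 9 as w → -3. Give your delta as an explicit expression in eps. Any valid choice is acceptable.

Fix eps > 0. We seek delta > 0 with 0 < |w + 3| < delta ⇒ |w² − 9| < eps.
Factor: w² − 9 = (w + 3)(w - 3), so |w² − 9| = |w + 3|·|w - 3|.
Restrict delta ≤ 1. Then |w + 3| < 1 gives |w| < 4, so by the triangle inequality |w - 3| ≤ 4 + 3 = 7.
Hence |w² − 9| ≤ 7|w + 3|, which is < eps once |w + 3| < eps/7.
Take delta = min(1, eps/7). If 0 < |w + 3| < delta then both bounds hold and |w² − 9| ≤ 7|w + 3| < 7·(eps/7) = eps.

delta = min(1, eps/7)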